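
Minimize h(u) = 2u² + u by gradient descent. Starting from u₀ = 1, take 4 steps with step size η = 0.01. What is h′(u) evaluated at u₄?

h′(u) = 4u + 1
u₁ = 1 − 0.01·5 = 0.95
u₂ = 0.95 − 0.01·4.8 = 0.902
u₃ = 0.902 − 0.01·4.608 = 0.85592
u₄ = 0.85592 − 0.01·4.42368 = 0.8116832
h′(u) at (0.8116832) = 4.2467328

4.2467328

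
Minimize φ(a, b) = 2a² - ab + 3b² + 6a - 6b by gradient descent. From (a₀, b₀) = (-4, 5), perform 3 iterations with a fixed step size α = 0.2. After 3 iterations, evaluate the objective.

-6.220288

∇φ = (4a - b + 6, -a + 6b - 6)
Step 1: at (-4, 5), ∇φ = (-15, 28) → (-4, 5) − 0.2·(-15, 28) = (-1, -0.6)
Step 2: at (-1, -0.6), ∇φ = (2.6, -8.6) → (-1, -0.6) − 0.2·(2.6, -8.6) = (-1.52, 1.12)
Step 3: at (-1.52, 1.12), ∇φ = (-1.2, 2.24) → (-1.52, 1.12) − 0.2·(-1.2, 2.24) = (-1.28, 0.672)
φ(-1.28, 0.672) = -6.220288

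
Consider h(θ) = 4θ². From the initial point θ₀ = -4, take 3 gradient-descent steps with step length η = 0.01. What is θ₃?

-3.114752

h′(θ) = 8θ
θ₁ = -4 − 0.01·(-32) = -3.68
θ₂ = -3.68 − 0.01·(-29.44) = -3.3856
θ₃ = -3.3856 − 0.01·(-27.0848) = -3.114752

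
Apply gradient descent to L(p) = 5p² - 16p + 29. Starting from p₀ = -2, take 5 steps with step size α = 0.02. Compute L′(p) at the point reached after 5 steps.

-11.79648

L′(p) = 10p - 16
p₁ = -2 − 0.02·(-36) = -1.28
p₂ = -1.28 − 0.02·(-28.8) = -0.704
p₃ = -0.704 − 0.02·(-23.04) = -0.2432
p₄ = -0.2432 − 0.02·(-18.432) = 0.12544
p₅ = 0.12544 − 0.02·(-14.7456) = 0.420352
L′(p) at (0.420352) = -11.79648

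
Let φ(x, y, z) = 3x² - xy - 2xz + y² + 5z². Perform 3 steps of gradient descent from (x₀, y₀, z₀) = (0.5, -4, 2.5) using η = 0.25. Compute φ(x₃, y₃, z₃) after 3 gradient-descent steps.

507.86505126953125

∇φ = (6x - y - 2z, -x + 2y, -2x + 10z)
(x₁, y₁, z₁) = (0.5, -4, 2.5) − 0.25·(2, -8.5, 24) = (0, -1.875, -3.5)
(x₂, y₂, z₂) = (0, -1.875, -3.5) − 0.25·(8.875, -3.75, -35) = (-2.21875, -0.9375, 5.25)
(x₃, y₃, z₃) = (-2.21875, -0.9375, 5.25) − 0.25·(-22.875, 0.34375, 56.9375) = (3.5, -1.0234375, -8.984375)
φ(3.5, -1.0234375, -8.984375) = 507.86505126953125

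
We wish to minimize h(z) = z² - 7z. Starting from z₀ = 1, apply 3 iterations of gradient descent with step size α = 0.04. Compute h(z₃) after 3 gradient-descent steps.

h′(z) = 2z - 7
Step 1: h′(1) = -5; z₁ = 1 − 0.04·(-5) = 1.2
Step 2: h′(1.2) = -4.6; z₂ = 1.2 − 0.04·(-4.6) = 1.384
Step 3: h′(1.384) = -4.232; z₃ = 1.384 − 0.04·(-4.232) = 1.55328
h(1.55328) = -8.4602812416

-8.4602812416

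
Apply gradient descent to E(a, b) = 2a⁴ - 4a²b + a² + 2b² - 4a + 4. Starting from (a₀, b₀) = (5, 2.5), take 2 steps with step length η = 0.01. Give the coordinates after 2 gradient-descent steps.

∇E = (8a³ - 8ab + 2a - 4, -4a² + 4b)
Step 1: at (5, 2.5), ∇E = (906, -90) → (5, 2.5) − 0.01·(906, -90) = (-4.06, 3.4)
Step 2: at (-4.06, 3.4), ∇E = (-437.075328, -52.3344) → (-4.06, 3.4) − 0.01·(-437.075328, -52.3344) = (0.31075328, 3.923344)

(0.31075328, 3.923344)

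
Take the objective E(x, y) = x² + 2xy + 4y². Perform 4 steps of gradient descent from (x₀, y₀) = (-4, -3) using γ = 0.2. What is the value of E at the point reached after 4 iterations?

∇E = (2x + 2y, 2x + 8y)
Step 1: at (-4, -3), ∇E = (-14, -32) → (-4, -3) − 0.2·(-14, -32) = (-1.2, 3.4)
Step 2: at (-1.2, 3.4), ∇E = (4.4, 24.8) → (-1.2, 3.4) − 0.2·(4.4, 24.8) = (-2.08, -1.56)
Step 3: at (-2.08, -1.56), ∇E = (-7.28, -16.64) → (-2.08, -1.56) − 0.2·(-7.28, -16.64) = (-0.624, 1.768)
Step 4: at (-0.624, 1.768), ∇E = (2.288, 12.896) → (-0.624, 1.768) − 0.2·(2.288, 12.896) = (-1.0816, -0.8112)
E(-1.0816, -0.8112) = 5.55682816

5.55682816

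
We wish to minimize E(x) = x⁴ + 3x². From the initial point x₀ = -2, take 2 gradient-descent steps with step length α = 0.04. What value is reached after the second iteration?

-0.18018816

E′(x) = 4x³ + 6x
x₁ = -2 − 0.04·(-44) = -0.24
x₂ = -0.24 − 0.04·(-1.495296) = -0.18018816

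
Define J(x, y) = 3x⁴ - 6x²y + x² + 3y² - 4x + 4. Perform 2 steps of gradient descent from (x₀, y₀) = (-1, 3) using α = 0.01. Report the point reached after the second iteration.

∇J = (12x³ - 12xy + 2x - 4, -6x² + 6y)
(x₁, y₁) = (-1, 3) − 0.01·(18, 12) = (-1.18, 2.88)
(x₂, y₂) = (-1.18, 2.88) − 0.01·(14.704416, 8.9256) = (-1.32704416, 2.790744)

(-1.32704416, 2.790744)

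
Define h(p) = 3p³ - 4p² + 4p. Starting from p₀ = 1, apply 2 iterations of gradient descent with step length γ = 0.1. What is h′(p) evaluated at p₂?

h′(p) = 9p² - 8p + 4
Step 1: h′(1) = 5; p₁ = 1 − 0.1·5 = 0.5
Step 2: h′(0.5) = 2.25; p₂ = 0.5 − 0.1·2.25 = 0.275
h′(p) at (0.275) = 2.480625

2.480625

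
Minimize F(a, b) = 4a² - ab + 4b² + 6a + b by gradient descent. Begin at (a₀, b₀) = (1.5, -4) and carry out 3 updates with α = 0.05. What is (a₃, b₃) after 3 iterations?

∇F = (8a - b + 6, -a + 8b + 1)
Step 1: at (1.5, -4), ∇F = (22, -32.5) → (1.5, -4) − 0.05·(22, -32.5) = (0.4, -2.375)
Step 2: at (0.4, -2.375), ∇F = (11.575, -18.4) → (0.4, -2.375) − 0.05·(11.575, -18.4) = (-0.17875, -1.455)
Step 3: at (-0.17875, -1.455), ∇F = (6.025, -10.46125) → (-0.17875, -1.455) − 0.05·(6.025, -10.46125) = (-0.48, -0.9319375)

(-0.48, -0.9319375)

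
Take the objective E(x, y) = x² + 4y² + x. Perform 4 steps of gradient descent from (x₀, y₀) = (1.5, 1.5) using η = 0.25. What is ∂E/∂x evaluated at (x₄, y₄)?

0.25

∇E = (2x + 1, 8y)
(x₁, y₁) = (1.5, 1.5) − 0.25·(4, 12) = (0.5, -1.5)
(x₂, y₂) = (0.5, -1.5) − 0.25·(2, -12) = (0, 1.5)
(x₃, y₃) = (0, 1.5) − 0.25·(1, 12) = (-0.25, -1.5)
(x₄, y₄) = (-0.25, -1.5) − 0.25·(0.5, -12) = (-0.375, 1.5)
∂E/∂x at (-0.375, 1.5) = 0.25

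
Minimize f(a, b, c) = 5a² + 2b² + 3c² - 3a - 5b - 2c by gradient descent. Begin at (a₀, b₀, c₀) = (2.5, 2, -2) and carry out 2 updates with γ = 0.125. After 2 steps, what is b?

1.4375

∇f = (10a - 3, 4b - 5, 6c - 2)
Step 1: at (2.5, 2, -2), ∇f = (22, 3, -14) → (2.5, 2, -2) − 0.125·(22, 3, -14) = (-0.25, 1.625, -0.25)
Step 2: at (-0.25, 1.625, -0.25), ∇f = (-5.5, 1.5, -3.5) → (-0.25, 1.625, -0.25) − 0.125·(-5.5, 1.5, -3.5) = (0.4375, 1.4375, 0.1875)
b = 1.4375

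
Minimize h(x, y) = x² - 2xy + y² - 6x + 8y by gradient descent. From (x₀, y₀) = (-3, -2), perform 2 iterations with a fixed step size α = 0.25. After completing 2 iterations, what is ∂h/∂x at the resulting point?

∇h = (2x - 2y - 6, -2x + 2y + 8)
(x₁, y₁) = (-3, -2) − 0.25·(-8, 10) = (-1, -4.5)
(x₂, y₂) = (-1, -4.5) − 0.25·(1, 1) = (-1.25, -4.75)
∂h/∂x at (-1.25, -4.75) = 1

1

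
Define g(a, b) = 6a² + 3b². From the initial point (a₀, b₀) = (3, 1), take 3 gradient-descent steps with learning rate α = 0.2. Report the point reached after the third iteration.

(-8.232, -0.008)

∇g = (12a, 6b)
Step 1: at (3, 1), ∇g = (36, 6) → (3, 1) − 0.2·(36, 6) = (-4.2, -0.2)
Step 2: at (-4.2, -0.2), ∇g = (-50.4, -1.2) → (-4.2, -0.2) − 0.2·(-50.4, -1.2) = (5.88, 0.04)
Step 3: at (5.88, 0.04), ∇g = (70.56, 0.24) → (5.88, 0.04) − 0.2·(70.56, 0.24) = (-8.232, -0.008)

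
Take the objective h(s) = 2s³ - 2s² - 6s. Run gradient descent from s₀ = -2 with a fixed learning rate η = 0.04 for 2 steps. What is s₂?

-5.504384

h′(s) = 6s² - 4s - 6
s₁ = -2 − 0.04·26 = -3.04
s₂ = -3.04 − 0.04·61.6096 = -5.504384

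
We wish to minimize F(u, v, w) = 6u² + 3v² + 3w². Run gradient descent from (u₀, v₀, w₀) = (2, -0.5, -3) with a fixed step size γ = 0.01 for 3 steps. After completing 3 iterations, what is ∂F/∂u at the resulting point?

∇F = (12u, 6v, 6w)
(u₁, v₁, w₁) = (2, -0.5, -3) − 0.01·(24, -3, -18) = (1.76, -0.47, -2.82)
(u₂, v₂, w₂) = (1.76, -0.47, -2.82) − 0.01·(21.12, -2.82, -16.92) = (1.5488, -0.4418, -2.6508)
(u₃, v₃, w₃) = (1.5488, -0.4418, -2.6508) − 0.01·(18.5856, -2.6508, -15.9048) = (1.362944, -0.415292, -2.491752)
∂F/∂u at (1.362944, -0.415292, -2.491752) = 16.355328

16.355328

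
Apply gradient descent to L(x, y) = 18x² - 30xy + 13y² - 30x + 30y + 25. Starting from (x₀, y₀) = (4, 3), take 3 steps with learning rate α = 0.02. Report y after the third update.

2.990016

∇L = (36x - 30y - 30, -30x + 26y + 30)
Step 1: at (4, 3), ∇L = (24, -12) → (4, 3) − 0.02·(24, -12) = (3.52, 3.24)
Step 2: at (3.52, 3.24), ∇L = (-0.48, 8.64) → (3.52, 3.24) − 0.02·(-0.48, 8.64) = (3.5296, 3.0672)
Step 3: at (3.5296, 3.0672), ∇L = (5.0496, 3.8592) → (3.5296, 3.0672) − 0.02·(5.0496, 3.8592) = (3.428608, 2.990016)
y = 2.990016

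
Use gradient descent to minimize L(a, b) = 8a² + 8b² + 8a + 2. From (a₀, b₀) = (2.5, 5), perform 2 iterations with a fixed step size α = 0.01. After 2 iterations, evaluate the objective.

135.42100992

∇L = (16a + 8, 16b)
Step 1: at (2.5, 5), ∇L = (48, 80) → (2.5, 5) − 0.01·(48, 80) = (2.02, 4.2)
Step 2: at (2.02, 4.2), ∇L = (40.32, 67.2) → (2.02, 4.2) − 0.01·(40.32, 67.2) = (1.6168, 3.528)
L(1.6168, 3.528) = 135.42100992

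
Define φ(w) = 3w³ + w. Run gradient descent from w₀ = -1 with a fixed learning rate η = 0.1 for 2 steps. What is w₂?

-5.7

φ′(w) = 9w² + 1
w₁ = -1 − 0.1·10 = -2
w₂ = -2 − 0.1·37 = -5.7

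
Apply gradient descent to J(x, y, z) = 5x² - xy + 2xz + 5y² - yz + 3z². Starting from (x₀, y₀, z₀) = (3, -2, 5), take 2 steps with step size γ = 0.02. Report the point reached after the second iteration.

∇J = (10x - y + 2z, -x + 10y - z, 2x - y + 6z)
Step 1: at (3, -2, 5), ∇J = (42, -28, 38) → (3, -2, 5) − 0.02·(42, -28, 38) = (2.16, -1.44, 4.24)
Step 2: at (2.16, -1.44, 4.24), ∇J = (31.52, -20.8, 31.2) → (2.16, -1.44, 4.24) − 0.02·(31.52, -20.8, 31.2) = (1.5296, -1.024, 3.616)

(1.5296, -1.024, 3.616)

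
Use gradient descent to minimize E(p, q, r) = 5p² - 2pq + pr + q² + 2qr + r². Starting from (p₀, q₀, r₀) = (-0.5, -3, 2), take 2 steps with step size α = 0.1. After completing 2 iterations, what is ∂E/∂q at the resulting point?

∇E = (10p - 2q + r, -2p + 2q + 2r, p + 2q + 2r)
Step 1: at (-0.5, -3, 2), ∇E = (3, -1, -2.5) → (-0.5, -3, 2) − 0.1·(3, -1, -2.5) = (-0.8, -2.9, 2.25)
Step 2: at (-0.8, -2.9, 2.25), ∇E = (0.05, 0.3, -2.1) → (-0.8, -2.9, 2.25) − 0.1·(0.05, 0.3, -2.1) = (-0.805, -2.93, 2.46)
∂E/∂q at (-0.805, -2.93, 2.46) = 0.67

0.67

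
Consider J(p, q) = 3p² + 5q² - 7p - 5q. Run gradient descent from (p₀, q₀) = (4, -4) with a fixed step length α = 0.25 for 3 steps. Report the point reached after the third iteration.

∇J = (6p - 7, 10q - 5)
Step 1: at (4, -4), ∇J = (17, -45) → (4, -4) − 0.25·(17, -45) = (-0.25, 7.25)
Step 2: at (-0.25, 7.25), ∇J = (-8.5, 67.5) → (-0.25, 7.25) − 0.25·(-8.5, 67.5) = (1.875, -9.625)
Step 3: at (1.875, -9.625), ∇J = (4.25, -101.25) → (1.875, -9.625) − 0.25·(4.25, -101.25) = (0.8125, 15.6875)

(0.8125, 15.6875)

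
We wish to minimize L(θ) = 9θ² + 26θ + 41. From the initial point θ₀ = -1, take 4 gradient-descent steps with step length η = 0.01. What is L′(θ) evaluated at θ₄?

L′(θ) = 18θ + 26
Step 1: L′(-1) = 8; θ₁ = -1 − 0.01·8 = -1.08
Step 2: L′(-1.08) = 6.56; θ₂ = -1.08 − 0.01·6.56 = -1.1456
Step 3: L′(-1.1456) = 5.3792; θ₃ = -1.1456 − 0.01·5.3792 = -1.199392
Step 4: L′(-1.199392) = 4.410944; θ₄ = -1.199392 − 0.01·4.410944 = -1.24350144
L′(θ) at (-1.24350144) = 3.61697408

3.61697408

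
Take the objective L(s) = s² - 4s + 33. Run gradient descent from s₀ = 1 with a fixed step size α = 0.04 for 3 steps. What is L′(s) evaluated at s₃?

L′(s) = 2s - 4
s₁ = 1 − 0.04·(-2) = 1.08
s₂ = 1.08 − 0.04·(-1.84) = 1.1536
s₃ = 1.1536 − 0.04·(-1.6928) = 1.221312
L′(s) at (1.221312) = -1.557376

-1.557376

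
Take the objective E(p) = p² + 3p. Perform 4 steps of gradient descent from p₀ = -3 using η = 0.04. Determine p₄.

E′(p) = 2p + 3
p₁ = -3 − 0.04·(-3) = -2.88
p₂ = -2.88 − 0.04·(-2.76) = -2.7696
p₃ = -2.7696 − 0.04·(-2.5392) = -2.668032
p₄ = -2.668032 − 0.04·(-2.336064) = -2.57458944

-2.57458944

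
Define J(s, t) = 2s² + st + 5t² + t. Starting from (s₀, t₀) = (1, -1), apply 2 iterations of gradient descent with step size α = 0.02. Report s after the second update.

0.8816

∇J = (4s + t, s + 10t + 1)
Step 1: at (1, -1), ∇J = (3, -8) → (1, -1) − 0.02·(3, -8) = (0.94, -0.84)
Step 2: at (0.94, -0.84), ∇J = (2.92, -6.46) → (0.94, -0.84) − 0.02·(2.92, -6.46) = (0.8816, -0.7108)
s = 0.8816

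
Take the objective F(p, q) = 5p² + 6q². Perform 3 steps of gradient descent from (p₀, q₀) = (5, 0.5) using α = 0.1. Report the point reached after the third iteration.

(0, -0.004)

∇F = (10p, 12q)
(p₁, q₁) = (5, 0.5) − 0.1·(50, 6) = (0, -0.1)
(p₂, q₂) = (0, -0.1) − 0.1·(0, -1.2) = (0, 0.02)
(p₃, q₃) = (0, 0.02) − 0.1·(0, 0.24) = (0, -0.004)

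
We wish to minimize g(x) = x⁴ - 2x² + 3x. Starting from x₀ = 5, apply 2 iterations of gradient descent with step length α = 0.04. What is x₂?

g′(x) = 4x³ - 4x + 3
x₁ = 5 − 0.04·483 = -14.32
x₂ = -14.32 − 0.04·(-11685.694272) = 453.10777088

453.10777088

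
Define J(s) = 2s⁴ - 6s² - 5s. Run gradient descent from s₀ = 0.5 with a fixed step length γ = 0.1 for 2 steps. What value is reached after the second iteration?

1.1

J′(s) = 8s³ - 12s - 5
s₁ = 0.5 − 0.1·(-10) = 1.5
s₂ = 1.5 − 0.1·4 = 1.1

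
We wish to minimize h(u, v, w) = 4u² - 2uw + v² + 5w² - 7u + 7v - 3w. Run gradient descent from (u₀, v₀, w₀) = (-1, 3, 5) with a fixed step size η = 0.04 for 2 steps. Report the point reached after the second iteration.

(0.5232, 2.0016, 1.944)

∇h = (8u - 2w - 7, 2v + 7, -2u + 10w - 3)
Step 1: at (-1, 3, 5), ∇h = (-25, 13, 49) → (-1, 3, 5) − 0.04·(-25, 13, 49) = (0, 2.48, 3.04)
Step 2: at (0, 2.48, 3.04), ∇h = (-13.08, 11.96, 27.4) → (0, 2.48, 3.04) − 0.04·(-13.08, 11.96, 27.4) = (0.5232, 2.0016, 1.944)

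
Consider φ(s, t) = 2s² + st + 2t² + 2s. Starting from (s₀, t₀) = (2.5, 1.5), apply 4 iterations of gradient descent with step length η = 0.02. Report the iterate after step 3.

∇φ = (4s + t + 2, s + 4t)
Step 1: at (2.5, 1.5), ∇φ = (13.5, 8.5) → (2.5, 1.5) − 0.02·(13.5, 8.5) = (2.23, 1.33)
Step 2: at (2.23, 1.33), ∇φ = (12.25, 7.55) → (2.23, 1.33) − 0.02·(12.25, 7.55) = (1.985, 1.179)
Step 3: at (1.985, 1.179), ∇φ = (11.119, 6.701) → (1.985, 1.179) − 0.02·(11.119, 6.701) = (1.76262, 1.04498)

(1.76262, 1.04498)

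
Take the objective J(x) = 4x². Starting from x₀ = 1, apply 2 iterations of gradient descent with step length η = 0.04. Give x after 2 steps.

0.4624

J′(x) = 8x
x₁ = 1 − 0.04·8 = 0.68
x₂ = 0.68 − 0.04·5.44 = 0.4624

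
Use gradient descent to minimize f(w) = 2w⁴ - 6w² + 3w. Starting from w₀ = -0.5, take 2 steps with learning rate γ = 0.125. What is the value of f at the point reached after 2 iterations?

f′(w) = 8w³ - 12w + 3
Step 1: f′(-0.5) = 8; w₁ = -0.5 − 0.125·8 = -1.5
Step 2: f′(-1.5) = -6; w₂ = -1.5 − 0.125·(-6) = -0.75
f(-0.75) = -4.9921875

-4.9921875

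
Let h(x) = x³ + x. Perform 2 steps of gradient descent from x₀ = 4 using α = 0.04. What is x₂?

1.500608

h′(x) = 3x² + 1
Step 1: h′(4) = 49; x₁ = 4 − 0.04·49 = 2.04
Step 2: h′(2.04) = 13.4848; x₂ = 2.04 − 0.04·13.4848 = 1.500608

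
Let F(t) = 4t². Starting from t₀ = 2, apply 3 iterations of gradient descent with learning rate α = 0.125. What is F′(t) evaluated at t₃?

0

F′(t) = 8t
Step 1: F′(2) = 16; t₁ = 2 − 0.125·16 = 0
Step 2: F′(0) = 0; t₂ = 0 − 0.125·0 = 0
Step 3: F′(0) = 0; t₃ = 0 − 0.125·0 = 0
F′(t) at (0) = 0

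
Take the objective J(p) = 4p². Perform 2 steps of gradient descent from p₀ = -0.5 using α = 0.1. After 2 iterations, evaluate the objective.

0.0016

J′(p) = 8p
Step 1: J′(-0.5) = -4; p₁ = -0.5 − 0.1·(-4) = -0.1
Step 2: J′(-0.1) = -0.8; p₂ = -0.1 − 0.1·(-0.8) = -0.02
J(-0.02) = 0.0016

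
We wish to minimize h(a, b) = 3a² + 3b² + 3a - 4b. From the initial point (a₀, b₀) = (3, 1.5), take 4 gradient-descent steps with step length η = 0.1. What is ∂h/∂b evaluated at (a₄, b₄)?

∇h = (6a + 3, 6b - 4)
Step 1: at (3, 1.5), ∇h = (21, 5) → (3, 1.5) − 0.1·(21, 5) = (0.9, 1)
Step 2: at (0.9, 1), ∇h = (8.4, 2) → (0.9, 1) − 0.1·(8.4, 2) = (0.06, 0.8)
Step 3: at (0.06, 0.8), ∇h = (3.36, 0.8) → (0.06, 0.8) − 0.1·(3.36, 0.8) = (-0.276, 0.72)
Step 4: at (-0.276, 0.72), ∇h = (1.344, 0.32) → (-0.276, 0.72) − 0.1·(1.344, 0.32) = (-0.4104, 0.688)
∂h/∂b at (-0.4104, 0.688) = 0.128

0.128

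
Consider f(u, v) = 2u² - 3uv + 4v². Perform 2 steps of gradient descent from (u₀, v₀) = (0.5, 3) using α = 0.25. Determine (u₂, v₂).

∇f = (4u - 3v, -3u + 8v)
(u₁, v₁) = (0.5, 3) − 0.25·(-7, 22.5) = (2.25, -2.625)
(u₂, v₂) = (2.25, -2.625) − 0.25·(16.875, -27.75) = (-1.96875, 4.3125)

(-1.96875, 4.3125)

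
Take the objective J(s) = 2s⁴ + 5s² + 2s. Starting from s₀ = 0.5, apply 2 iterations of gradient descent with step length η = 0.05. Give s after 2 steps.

-0.0504

J′(s) = 8s³ + 10s + 2
Step 1: J′(0.5) = 8; s₁ = 0.5 − 0.05·8 = 0.1
Step 2: J′(0.1) = 3.008; s₂ = 0.1 − 0.05·3.008 = -0.0504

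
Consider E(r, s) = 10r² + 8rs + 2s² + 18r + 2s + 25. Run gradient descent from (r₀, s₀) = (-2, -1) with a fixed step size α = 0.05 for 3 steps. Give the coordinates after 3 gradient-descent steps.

∇E = (20r + 8s + 18, 8r + 4s + 2)
(r₁, s₁) = (-2, -1) − 0.05·(-30, -18) = (-0.5, -0.1)
(r₂, s₂) = (-0.5, -0.1) − 0.05·(7.2, -2.4) = (-0.86, 0.02)
(r₃, s₃) = (-0.86, 0.02) − 0.05·(0.96, -4.8) = (-0.908, 0.26)

(-0.908, 0.26)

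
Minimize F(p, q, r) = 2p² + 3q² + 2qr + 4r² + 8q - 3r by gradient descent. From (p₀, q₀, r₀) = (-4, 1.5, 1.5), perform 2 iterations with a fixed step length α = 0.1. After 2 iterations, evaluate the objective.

-2.4708

∇F = (4p, 6q + 2r + 8, 2q + 8r - 3)
Step 1: at (-4, 1.5, 1.5), ∇F = (-16, 20, 12) → (-4, 1.5, 1.5) − 0.1·(-16, 20, 12) = (-2.4, -0.5, 0.3)
Step 2: at (-2.4, -0.5, 0.3), ∇F = (-9.6, 5.6, -1.6) → (-2.4, -0.5, 0.3) − 0.1·(-9.6, 5.6, -1.6) = (-1.44, -1.06, 0.46)
F(-1.44, -1.06, 0.46) = -2.4708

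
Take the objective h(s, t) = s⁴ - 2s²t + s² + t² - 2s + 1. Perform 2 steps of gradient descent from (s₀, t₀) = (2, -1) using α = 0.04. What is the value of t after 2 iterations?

-0.543808

∇h = (4s³ - 4st + 2s - 2, -2s² + 2t)
Step 1: at (2, -1), ∇h = (42, -10) → (2, -1) − 0.04·(42, -10) = (0.32, -0.6)
Step 2: at (0.32, -0.6), ∇h = (-0.460928, -1.4048) → (0.32, -0.6) − 0.04·(-0.460928, -1.4048) = (0.33843712, -0.543808)
t = -0.543808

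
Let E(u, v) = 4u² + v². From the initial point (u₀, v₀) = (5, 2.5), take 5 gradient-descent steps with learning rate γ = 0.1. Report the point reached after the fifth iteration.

∇E = (8u, 2v)
(u₁, v₁) = (5, 2.5) − 0.1·(40, 5) = (1, 2)
(u₂, v₂) = (1, 2) − 0.1·(8, 4) = (0.2, 1.6)
(u₃, v₃) = (0.2, 1.6) − 0.1·(1.6, 3.2) = (0.04, 1.28)
(u₄, v₄) = (0.04, 1.28) − 0.1·(0.32, 2.56) = (0.008, 1.024)
(u₅, v₅) = (0.008, 1.024) − 0.1·(0.064, 2.048) = (0.0016, 0.8192)

(0.0016, 0.8192)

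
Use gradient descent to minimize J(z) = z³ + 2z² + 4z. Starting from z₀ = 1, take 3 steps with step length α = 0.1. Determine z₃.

J′(z) = 3z² + 4z + 4
Step 1: J′(1) = 11; z₁ = 1 − 0.1·11 = -0.1
Step 2: J′(-0.1) = 3.63; z₂ = -0.1 − 0.1·3.63 = -0.463
Step 3: J′(-0.463) = 2.791107; z₃ = -0.463 − 0.1·2.791107 = -0.7421107

-0.7421107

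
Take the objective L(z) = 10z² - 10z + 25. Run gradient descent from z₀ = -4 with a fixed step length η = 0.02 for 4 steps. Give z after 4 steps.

L′(z) = 20z - 10
Step 1: L′(-4) = -90; z₁ = -4 − 0.02·(-90) = -2.2
Step 2: L′(-2.2) = -54; z₂ = -2.2 − 0.02·(-54) = -1.12
Step 3: L′(-1.12) = -32.4; z₃ = -1.12 − 0.02·(-32.4) = -0.472
Step 4: L′(-0.472) = -19.44; z₄ = -0.472 − 0.02·(-19.44) = -0.0832

-0.0832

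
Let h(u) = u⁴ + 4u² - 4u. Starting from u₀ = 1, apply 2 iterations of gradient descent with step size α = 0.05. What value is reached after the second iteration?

0.5168

h′(u) = 4u³ + 8u - 4
u₁ = 1 − 0.05·8 = 0.6
u₂ = 0.6 − 0.05·1.664 = 0.5168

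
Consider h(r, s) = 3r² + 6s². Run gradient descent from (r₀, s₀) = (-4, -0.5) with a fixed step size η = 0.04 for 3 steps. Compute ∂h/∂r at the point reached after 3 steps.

-10.535424

∇h = (6r, 12s)
Step 1: at (-4, -0.5), ∇h = (-24, -6) → (-4, -0.5) − 0.04·(-24, -6) = (-3.04, -0.26)
Step 2: at (-3.04, -0.26), ∇h = (-18.24, -3.12) → (-3.04, -0.26) − 0.04·(-18.24, -3.12) = (-2.3104, -0.1352)
Step 3: at (-2.3104, -0.1352), ∇h = (-13.8624, -1.6224) → (-2.3104, -0.1352) − 0.04·(-13.8624, -1.6224) = (-1.755904, -0.070304)
∂h/∂r at (-1.755904, -0.070304) = -10.535424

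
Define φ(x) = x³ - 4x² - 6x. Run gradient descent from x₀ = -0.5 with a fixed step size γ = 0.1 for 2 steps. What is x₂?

φ′(x) = 3x² - 8x - 6
Step 1: φ′(-0.5) = -1.25; x₁ = -0.5 − 0.1·(-1.25) = -0.375
Step 2: φ′(-0.375) = -2.578125; x₂ = -0.375 − 0.1·(-2.578125) = -0.1171875

-0.1171875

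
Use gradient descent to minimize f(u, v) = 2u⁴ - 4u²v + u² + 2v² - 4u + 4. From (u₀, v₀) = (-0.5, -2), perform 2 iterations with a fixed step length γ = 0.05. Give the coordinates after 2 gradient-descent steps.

(0.2528, -1.232)

∇f = (8u³ - 8uv + 2u - 4, -4u² + 4v)
Step 1: at (-0.5, -2), ∇f = (-14, -9) → (-0.5, -2) − 0.05·(-14, -9) = (0.2, -1.55)
Step 2: at (0.2, -1.55), ∇f = (-1.056, -6.36) → (0.2, -1.55) − 0.05·(-1.056, -6.36) = (0.2528, -1.232)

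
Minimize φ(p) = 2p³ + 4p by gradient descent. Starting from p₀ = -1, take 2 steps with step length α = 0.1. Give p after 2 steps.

-4.8

φ′(p) = 6p² + 4
Step 1: φ′(-1) = 10; p₁ = -1 − 0.1·10 = -2
Step 2: φ′(-2) = 28; p₂ = -2 − 0.1·28 = -4.8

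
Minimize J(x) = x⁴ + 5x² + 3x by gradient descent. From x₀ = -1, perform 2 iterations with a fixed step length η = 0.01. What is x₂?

-0.80280124

J′(x) = 4x³ + 10x + 3
Step 1: J′(-1) = -11; x₁ = -1 − 0.01·(-11) = -0.89
Step 2: J′(-0.89) = -8.719876; x₂ = -0.89 − 0.01·(-8.719876) = -0.80280124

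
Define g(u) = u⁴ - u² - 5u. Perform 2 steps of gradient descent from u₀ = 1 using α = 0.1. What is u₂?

g′(u) = 4u³ - 2u - 5
u₁ = 1 − 0.1·(-3) = 1.3
u₂ = 1.3 − 0.1·1.188 = 1.1812

1.1812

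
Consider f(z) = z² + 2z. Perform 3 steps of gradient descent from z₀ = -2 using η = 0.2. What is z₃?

f′(z) = 2z + 2
Step 1: f′(-2) = -2; z₁ = -2 − 0.2·(-2) = -1.6
Step 2: f′(-1.6) = -1.2; z₂ = -1.6 − 0.2·(-1.2) = -1.36
Step 3: f′(-1.36) = -0.72; z₃ = -1.36 − 0.2·(-0.72) = -1.216

-1.216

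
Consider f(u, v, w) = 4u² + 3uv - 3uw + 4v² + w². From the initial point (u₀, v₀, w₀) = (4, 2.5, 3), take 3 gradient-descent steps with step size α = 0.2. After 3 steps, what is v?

∇f = (8u + 3v - 3w, 3u + 8v, -3u + 2w)
(u₁, v₁, w₁) = (4, 2.5, 3) − 0.2·(30.5, 32, -6) = (-2.1, -3.9, 4.2)
(u₂, v₂, w₂) = (-2.1, -3.9, 4.2) − 0.2·(-41.1, -37.5, 14.7) = (6.12, 3.6, 1.26)
(u₃, v₃, w₃) = (6.12, 3.6, 1.26) − 0.2·(55.98, 47.16, -15.84) = (-5.076, -5.832, 4.428)
v = -5.832

-5.832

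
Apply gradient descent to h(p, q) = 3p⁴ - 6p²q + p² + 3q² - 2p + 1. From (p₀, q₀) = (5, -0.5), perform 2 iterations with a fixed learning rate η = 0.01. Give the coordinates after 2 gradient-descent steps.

∇h = (12p³ - 12pq + 2p - 2, -6p² + 6q)
(p₁, q₁) = (5, -0.5) − 0.01·(1538, -153) = (-10.38, 1.03)
(p₂, q₂) = (-10.38, 1.03) − 0.01·(-13315.105664, -640.2864) = (122.77105664, 7.432864)

(122.77105664, 7.432864)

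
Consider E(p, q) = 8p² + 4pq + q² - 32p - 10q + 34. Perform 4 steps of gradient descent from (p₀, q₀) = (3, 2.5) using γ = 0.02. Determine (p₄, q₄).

∇E = (16p + 4q - 32, 4p + 2q - 10)
(p₁, q₁) = (3, 2.5) − 0.02·(26, 7) = (2.48, 2.36)
(p₂, q₂) = (2.48, 2.36) − 0.02·(17.12, 4.64) = (2.1376, 2.2672)
(p₃, q₃) = (2.1376, 2.2672) − 0.02·(11.2704, 3.0848) = (1.912192, 2.205504)
(p₄, q₄) = (1.912192, 2.205504) − 0.02·(7.417088, 2.059776) = (1.76385024, 2.16430848)

(1.76385024, 2.16430848)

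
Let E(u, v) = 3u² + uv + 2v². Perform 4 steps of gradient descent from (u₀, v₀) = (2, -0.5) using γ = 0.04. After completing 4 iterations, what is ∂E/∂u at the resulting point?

∇E = (6u + v, u + 4v)
(u₁, v₁) = (2, -0.5) − 0.04·(11.5, 0) = (1.54, -0.5)
(u₂, v₂) = (1.54, -0.5) − 0.04·(8.74, -0.46) = (1.1904, -0.4816)
(u₃, v₃) = (1.1904, -0.4816) − 0.04·(6.6608, -0.736) = (0.923968, -0.45216)
(u₄, v₄) = (0.923968, -0.45216) − 0.04·(5.091648, -0.884672) = (0.72030208, -0.41677312)
∂E/∂u at (0.72030208, -0.41677312) = 3.90503936

3.90503936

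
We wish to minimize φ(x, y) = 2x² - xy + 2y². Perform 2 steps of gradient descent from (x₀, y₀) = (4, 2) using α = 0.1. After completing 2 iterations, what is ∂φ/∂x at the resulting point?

∇φ = (4x - y, -x + 4y)
Step 1: at (4, 2), ∇φ = (14, 4) → (4, 2) − 0.1·(14, 4) = (2.6, 1.6)
Step 2: at (2.6, 1.6), ∇φ = (8.8, 3.8) → (2.6, 1.6) − 0.1·(8.8, 3.8) = (1.72, 1.22)
∂φ/∂x at (1.72, 1.22) = 5.66

5.66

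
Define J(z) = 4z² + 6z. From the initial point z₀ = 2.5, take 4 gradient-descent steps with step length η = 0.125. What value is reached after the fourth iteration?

-0.75

J′(z) = 8z + 6
z₁ = 2.5 − 0.125·26 = -0.75
z₂ = -0.75 − 0.125·0 = -0.75
z₃ = -0.75 − 0.125·0 = -0.75
z₄ = -0.75 − 0.125·0 = -0.75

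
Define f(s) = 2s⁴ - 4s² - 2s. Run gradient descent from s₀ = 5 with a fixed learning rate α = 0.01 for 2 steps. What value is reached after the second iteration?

2.75935296

f′(s) = 8s³ - 8s - 2
Step 1: f′(5) = 958; s₁ = 5 − 0.01·958 = -4.58
Step 2: f′(-4.58) = -733.935296; s₂ = -4.58 − 0.01·(-733.935296) = 2.75935296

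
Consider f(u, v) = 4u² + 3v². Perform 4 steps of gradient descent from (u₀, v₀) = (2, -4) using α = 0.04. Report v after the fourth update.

∇f = (8u, 6v)
Step 1: at (2, -4), ∇f = (16, -24) → (2, -4) − 0.04·(16, -24) = (1.36, -3.04)
Step 2: at (1.36, -3.04), ∇f = (10.88, -18.24) → (1.36, -3.04) − 0.04·(10.88, -18.24) = (0.9248, -2.3104)
Step 3: at (0.9248, -2.3104), ∇f = (7.3984, -13.8624) → (0.9248, -2.3104) − 0.04·(7.3984, -13.8624) = (0.628864, -1.755904)
Step 4: at (0.628864, -1.755904), ∇f = (5.030912, -10.535424) → (0.628864, -1.755904) − 0.04·(5.030912, -10.535424) = (0.42762752, -1.33448704)
v = -1.33448704

-1.33448704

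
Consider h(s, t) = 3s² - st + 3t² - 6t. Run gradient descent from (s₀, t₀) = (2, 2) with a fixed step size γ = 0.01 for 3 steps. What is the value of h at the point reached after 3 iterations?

∇h = (6s - t, -s + 6t - 6)
Step 1: at (2, 2), ∇h = (10, 4) → (2, 2) − 0.01·(10, 4) = (1.9, 1.96)
Step 2: at (1.9, 1.96), ∇h = (9.44, 3.86) → (1.9, 1.96) − 0.01·(9.44, 3.86) = (1.8056, 1.9214)
Step 3: at (1.8056, 1.9214), ∇h = (8.9122, 3.7228) → (1.8056, 1.9214) − 0.01·(8.9122, 3.7228) = (1.716478, 1.884172)
h(1.716478, 1.884172) = 4.950030763988

4.950030763988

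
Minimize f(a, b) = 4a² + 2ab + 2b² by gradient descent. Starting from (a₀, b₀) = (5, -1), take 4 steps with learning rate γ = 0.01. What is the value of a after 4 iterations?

∇f = (8a + 2b, 2a + 4b)
Step 1: at (5, -1), ∇f = (38, 6) → (5, -1) − 0.01·(38, 6) = (4.62, -1.06)
Step 2: at (4.62, -1.06), ∇f = (34.84, 5) → (4.62, -1.06) − 0.01·(34.84, 5) = (4.2716, -1.11)
Step 3: at (4.2716, -1.11), ∇f = (31.9528, 4.1032) → (4.2716, -1.11) − 0.01·(31.9528, 4.1032) = (3.952072, -1.151032)
Step 4: at (3.952072, -1.151032), ∇f = (29.314512, 3.300016) → (3.952072, -1.151032) − 0.01·(29.314512, 3.300016) = (3.65892688, -1.18403216)
a = 3.65892688

3.65892688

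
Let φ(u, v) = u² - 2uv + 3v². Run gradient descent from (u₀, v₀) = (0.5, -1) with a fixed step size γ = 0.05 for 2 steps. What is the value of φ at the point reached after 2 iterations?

∇φ = (2u - 2v, -2u + 6v)
Step 1: at (0.5, -1), ∇φ = (3, -7) → (0.5, -1) − 0.05·(3, -7) = (0.35, -0.65)
Step 2: at (0.35, -0.65), ∇φ = (2, -4.6) → (0.35, -0.65) − 0.05·(2, -4.6) = (0.25, -0.42)
φ(0.25, -0.42) = 0.8017

0.8017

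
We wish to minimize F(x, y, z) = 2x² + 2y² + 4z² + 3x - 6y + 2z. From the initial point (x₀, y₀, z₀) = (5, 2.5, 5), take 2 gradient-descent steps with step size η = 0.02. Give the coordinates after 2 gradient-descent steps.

(4.1168, 2.3464, 3.4544)

∇F = (4x + 3, 4y - 6, 8z + 2)
(x₁, y₁, z₁) = (5, 2.5, 5) − 0.02·(23, 4, 42) = (4.54, 2.42, 4.16)
(x₂, y₂, z₂) = (4.54, 2.42, 4.16) − 0.02·(21.16, 3.68, 35.28) = (4.1168, 2.3464, 3.4544)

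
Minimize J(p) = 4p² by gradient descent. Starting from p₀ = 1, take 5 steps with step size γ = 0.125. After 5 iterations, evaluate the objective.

J′(p) = 8p
p₁ = 1 − 0.125·8 = 0
p₂ = 0 − 0.125·0 = 0
p₃ = 0 − 0.125·0 = 0
p₄ = 0 − 0.125·0 = 0
p₅ = 0 − 0.125·0 = 0
J(0) = 0

0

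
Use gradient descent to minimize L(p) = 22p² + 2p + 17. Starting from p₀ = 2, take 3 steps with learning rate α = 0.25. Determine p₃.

L′(p) = 44p + 2
Step 1: L′(2) = 90; p₁ = 2 − 0.25·90 = -20.5
Step 2: L′(-20.5) = -900; p₂ = -20.5 − 0.25·(-900) = 204.5
Step 3: L′(204.5) = 9000; p₃ = 204.5 − 0.25·9000 = -2045.5

-2045.5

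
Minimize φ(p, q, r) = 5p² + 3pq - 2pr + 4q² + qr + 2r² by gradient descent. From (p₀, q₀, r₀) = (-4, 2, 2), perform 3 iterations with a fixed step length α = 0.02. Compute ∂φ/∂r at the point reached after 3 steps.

10.293632

∇φ = (10p + 3q - 2r, 3p + 8q + r, -2p + q + 4r)
(p₁, q₁, r₁) = (-4, 2, 2) − 0.02·(-38, 6, 18) = (-3.24, 1.88, 1.64)
(p₂, q₂, r₂) = (-3.24, 1.88, 1.64) − 0.02·(-30.04, 6.96, 14.92) = (-2.6392, 1.7408, 1.3416)
(p₃, q₃, r₃) = (-2.6392, 1.7408, 1.3416) − 0.02·(-23.8528, 7.3504, 12.3856) = (-2.162144, 1.593792, 1.093888)
∂φ/∂r at (-2.162144, 1.593792, 1.093888) = 10.293632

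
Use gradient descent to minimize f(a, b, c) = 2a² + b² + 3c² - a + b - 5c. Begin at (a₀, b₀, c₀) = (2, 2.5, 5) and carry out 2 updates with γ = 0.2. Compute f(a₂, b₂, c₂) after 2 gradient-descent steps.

∇f = (4a - 1, 2b + 1, 6c - 5)
Step 1: at (2, 2.5, 5), ∇f = (7, 6, 25) → (2, 2.5, 5) − 0.2·(7, 6, 25) = (0.6, 1.3, 0)
Step 2: at (0.6, 1.3, 0), ∇f = (1.4, 3.6, -5) → (0.6, 1.3, 0) − 0.2·(1.4, 3.6, -5) = (0.32, 0.58, 1)
f(0.32, 0.58, 1) = -1.1988

-1.1988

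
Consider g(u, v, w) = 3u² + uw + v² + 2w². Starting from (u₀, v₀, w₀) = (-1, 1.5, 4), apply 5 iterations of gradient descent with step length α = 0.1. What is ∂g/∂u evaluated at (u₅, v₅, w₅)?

-0.58627

∇g = (6u + w, 2v, u + 4w)
Step 1: at (-1, 1.5, 4), ∇g = (-2, 3, 15) → (-1, 1.5, 4) − 0.1·(-2, 3, 15) = (-0.8, 1.2, 2.5)
Step 2: at (-0.8, 1.2, 2.5), ∇g = (-2.3, 2.4, 9.2) → (-0.8, 1.2, 2.5) − 0.1·(-2.3, 2.4, 9.2) = (-0.57, 0.96, 1.58)
Step 3: at (-0.57, 0.96, 1.58), ∇g = (-1.84, 1.92, 5.75) → (-0.57, 0.96, 1.58) − 0.1·(-1.84, 1.92, 5.75) = (-0.386, 0.768, 1.005)
Step 4: at (-0.386, 0.768, 1.005), ∇g = (-1.311, 1.536, 3.634) → (-0.386, 0.768, 1.005) − 0.1·(-1.311, 1.536, 3.634) = (-0.2549, 0.6144, 0.6416)
Step 5: at (-0.2549, 0.6144, 0.6416), ∇g = (-0.8878, 1.2288, 2.3115) → (-0.2549, 0.6144, 0.6416) − 0.1·(-0.8878, 1.2288, 2.3115) = (-0.16612, 0.49152, 0.41045)
∂g/∂u at (-0.16612, 0.49152, 0.41045) = -0.58627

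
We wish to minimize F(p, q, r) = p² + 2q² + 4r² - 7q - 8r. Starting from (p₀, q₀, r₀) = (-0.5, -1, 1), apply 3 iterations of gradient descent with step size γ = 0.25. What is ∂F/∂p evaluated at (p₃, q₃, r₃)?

-0.125

∇F = (2p, 4q - 7, 8r - 8)
(p₁, q₁, r₁) = (-0.5, -1, 1) − 0.25·(-1, -11, 0) = (-0.25, 1.75, 1)
(p₂, q₂, r₂) = (-0.25, 1.75, 1) − 0.25·(-0.5, 0, 0) = (-0.125, 1.75, 1)
(p₃, q₃, r₃) = (-0.125, 1.75, 1) − 0.25·(-0.25, 0, 0) = (-0.0625, 1.75, 1)
∂F/∂p at (-0.0625, 1.75, 1) = -0.125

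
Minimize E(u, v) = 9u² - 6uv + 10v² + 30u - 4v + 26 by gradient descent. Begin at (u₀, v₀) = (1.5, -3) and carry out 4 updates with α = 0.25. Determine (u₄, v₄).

∇E = (18u - 6v + 30, -6u + 20v - 4)
Step 1: at (1.5, -3), ∇E = (75, -73) → (1.5, -3) − 0.25·(75, -73) = (-17.25, 15.25)
Step 2: at (-17.25, 15.25), ∇E = (-372, 404.5) → (-17.25, 15.25) − 0.25·(-372, 404.5) = (75.75, -85.875)
Step 3: at (75.75, -85.875), ∇E = (1908.75, -2176) → (75.75, -85.875) − 0.25·(1908.75, -2176) = (-401.4375, 458.125)
Step 4: at (-401.4375, 458.125), ∇E = (-9944.625, 11567.125) → (-401.4375, 458.125) − 0.25·(-9944.625, 11567.125) = (2084.71875, -2433.65625)

(2084.71875, -2433.65625)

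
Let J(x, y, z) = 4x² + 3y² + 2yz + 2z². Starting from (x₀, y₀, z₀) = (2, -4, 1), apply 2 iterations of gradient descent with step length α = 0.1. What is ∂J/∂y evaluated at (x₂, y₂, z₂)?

∇J = (8x, 6y + 2z, 2y + 4z)
Step 1: at (2, -4, 1), ∇J = (16, -22, -4) → (2, -4, 1) − 0.1·(16, -22, -4) = (0.4, -1.8, 1.4)
Step 2: at (0.4, -1.8, 1.4), ∇J = (3.2, -8, 2) → (0.4, -1.8, 1.4) − 0.1·(3.2, -8, 2) = (0.08, -1, 1.2)
∂J/∂y at (0.08, -1, 1.2) = -3.6

-3.6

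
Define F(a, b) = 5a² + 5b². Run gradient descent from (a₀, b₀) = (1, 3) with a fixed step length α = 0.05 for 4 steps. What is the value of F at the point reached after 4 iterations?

∇F = (10a, 10b)
Step 1: at (1, 3), ∇F = (10, 30) → (1, 3) − 0.05·(10, 30) = (0.5, 1.5)
Step 2: at (0.5, 1.5), ∇F = (5, 15) → (0.5, 1.5) − 0.05·(5, 15) = (0.25, 0.75)
Step 3: at (0.25, 0.75), ∇F = (2.5, 7.5) → (0.25, 0.75) − 0.05·(2.5, 7.5) = (0.125, 0.375)
Step 4: at (0.125, 0.375), ∇F = (1.25, 3.75) → (0.125, 0.375) − 0.05·(1.25, 3.75) = (0.0625, 0.1875)
F(0.0625, 0.1875) = 0.1953125

0.1953125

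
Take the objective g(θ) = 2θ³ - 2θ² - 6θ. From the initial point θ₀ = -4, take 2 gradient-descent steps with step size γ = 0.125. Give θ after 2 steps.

g′(θ) = 6θ² - 4θ - 6
θ₁ = -4 − 0.125·106 = -17.25
θ₂ = -17.25 − 0.125·1848.375 = -248.296875

-248.296875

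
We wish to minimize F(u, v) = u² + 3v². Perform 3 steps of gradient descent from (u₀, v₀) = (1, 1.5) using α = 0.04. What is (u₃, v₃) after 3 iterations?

(0.778688, 0.658464)

∇F = (2u, 6v)
(u₁, v₁) = (1, 1.5) − 0.04·(2, 9) = (0.92, 1.14)
(u₂, v₂) = (0.92, 1.14) − 0.04·(1.84, 6.84) = (0.8464, 0.8664)
(u₃, v₃) = (0.8464, 0.8664) − 0.04·(1.6928, 5.1984) = (0.778688, 0.658464)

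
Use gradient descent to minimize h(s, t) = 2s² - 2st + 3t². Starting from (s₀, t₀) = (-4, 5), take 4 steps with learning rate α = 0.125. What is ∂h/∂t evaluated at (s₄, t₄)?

-0.203125

∇h = (4s - 2t, -2s + 6t)
Step 1: at (-4, 5), ∇h = (-26, 38) → (-4, 5) − 0.125·(-26, 38) = (-0.75, 0.25)
Step 2: at (-0.75, 0.25), ∇h = (-3.5, 3) → (-0.75, 0.25) − 0.125·(-3.5, 3) = (-0.3125, -0.125)
Step 3: at (-0.3125, -0.125), ∇h = (-1, -0.125) → (-0.3125, -0.125) − 0.125·(-1, -0.125) = (-0.1875, -0.109375)
Step 4: at (-0.1875, -0.109375), ∇h = (-0.53125, -0.28125) → (-0.1875, -0.109375) − 0.125·(-0.53125, -0.28125) = (-0.12109375, -0.07421875)
∂h/∂t at (-0.12109375, -0.07421875) = -0.203125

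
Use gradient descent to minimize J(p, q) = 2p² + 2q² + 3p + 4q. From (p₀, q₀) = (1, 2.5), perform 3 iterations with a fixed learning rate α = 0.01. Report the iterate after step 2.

(0.8628, 2.2256)

∇J = (4p + 3, 4q + 4)
(p₁, q₁) = (1, 2.5) − 0.01·(7, 14) = (0.93, 2.36)
(p₂, q₂) = (0.93, 2.36) − 0.01·(6.72, 13.44) = (0.8628, 2.2256)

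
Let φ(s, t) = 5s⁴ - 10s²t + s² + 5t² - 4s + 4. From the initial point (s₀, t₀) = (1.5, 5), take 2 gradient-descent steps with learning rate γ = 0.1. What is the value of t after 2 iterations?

97.0225

∇φ = (20s³ - 20st + 2s - 4, -10s² + 10t)
(s₁, t₁) = (1.5, 5) − 0.1·(-83.5, 27.5) = (9.85, 2.25)
(s₂, t₂) = (9.85, 2.25) − 0.1·(18685.8825, -947.725) = (-1858.73825, 97.0225)
t = 97.0225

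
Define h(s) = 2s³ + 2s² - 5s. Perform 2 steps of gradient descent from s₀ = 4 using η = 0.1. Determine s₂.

h′(s) = 6s² + 4s - 5
s₁ = 4 − 0.1·107 = -6.7
s₂ = -6.7 − 0.1·237.54 = -30.454

-30.454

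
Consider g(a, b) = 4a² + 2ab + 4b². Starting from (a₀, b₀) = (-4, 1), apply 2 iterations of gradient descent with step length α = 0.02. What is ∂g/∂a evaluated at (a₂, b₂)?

-21.216

∇g = (8a + 2b, 2a + 8b)
(a₁, b₁) = (-4, 1) − 0.02·(-30, 0) = (-3.4, 1)
(a₂, b₂) = (-3.4, 1) − 0.02·(-25.2, 1.2) = (-2.896, 0.976)
∂g/∂a at (-2.896, 0.976) = -21.216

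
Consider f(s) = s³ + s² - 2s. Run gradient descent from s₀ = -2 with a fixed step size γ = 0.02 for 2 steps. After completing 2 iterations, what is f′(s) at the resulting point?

8.859098815488

f′(s) = 3s² + 2s - 2
Step 1: f′(-2) = 6; s₁ = -2 − 0.02·6 = -2.12
Step 2: f′(-2.12) = 7.2432; s₂ = -2.12 − 0.02·7.2432 = -2.264864
f′(s) at (-2.264864) = 8.859098815488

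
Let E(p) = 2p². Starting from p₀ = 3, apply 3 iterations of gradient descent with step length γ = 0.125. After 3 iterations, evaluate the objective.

0.28125

E′(p) = 4p
Step 1: E′(3) = 12; p₁ = 3 − 0.125·12 = 1.5
Step 2: E′(1.5) = 6; p₂ = 1.5 − 0.125·6 = 0.75
Step 3: E′(0.75) = 3; p₃ = 0.75 − 0.125·3 = 0.375
E(0.375) = 0.28125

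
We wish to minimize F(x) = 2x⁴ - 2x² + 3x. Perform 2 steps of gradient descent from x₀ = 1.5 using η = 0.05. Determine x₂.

F′(x) = 8x³ - 4x + 3
Step 1: F′(1.5) = 24; x₁ = 1.5 − 0.05·24 = 0.3
Step 2: F′(0.3) = 2.016; x₂ = 0.3 − 0.05·2.016 = 0.1992

0.1992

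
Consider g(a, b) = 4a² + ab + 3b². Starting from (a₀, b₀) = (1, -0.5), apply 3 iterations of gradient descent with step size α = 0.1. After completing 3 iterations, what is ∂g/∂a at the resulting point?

∇g = (8a + b, a + 6b)
Step 1: at (1, -0.5), ∇g = (7.5, -2) → (1, -0.5) − 0.1·(7.5, -2) = (0.25, -0.3)
Step 2: at (0.25, -0.3), ∇g = (1.7, -1.55) → (0.25, -0.3) − 0.1·(1.7, -1.55) = (0.08, -0.145)
Step 3: at (0.08, -0.145), ∇g = (0.495, -0.79) → (0.08, -0.145) − 0.1·(0.495, -0.79) = (0.0305, -0.066)
∂g/∂a at (0.0305, -0.066) = 0.178

0.178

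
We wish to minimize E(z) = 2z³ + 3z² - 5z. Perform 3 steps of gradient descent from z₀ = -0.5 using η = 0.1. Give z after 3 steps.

E′(z) = 6z² + 6z - 5
z₁ = -0.5 − 0.1·(-6.5) = 0.15
z₂ = 0.15 − 0.1·(-3.965) = 0.5465
z₃ = 0.5465 − 0.1·0.0709735 = 0.53940265

0.53940265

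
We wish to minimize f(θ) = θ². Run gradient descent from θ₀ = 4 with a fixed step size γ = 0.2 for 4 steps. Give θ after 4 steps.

0.5184

f′(θ) = 2θ
θ₁ = 4 − 0.2·8 = 2.4
θ₂ = 2.4 − 0.2·4.8 = 1.44
θ₃ = 1.44 − 0.2·2.88 = 0.864
θ₄ = 0.864 − 0.2·1.728 = 0.5184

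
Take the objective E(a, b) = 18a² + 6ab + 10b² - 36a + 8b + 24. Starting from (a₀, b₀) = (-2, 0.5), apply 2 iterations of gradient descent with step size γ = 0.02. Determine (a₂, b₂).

(0.7024, 0.056)

∇E = (36a + 6b - 36, 6a + 20b + 8)
(a₁, b₁) = (-2, 0.5) − 0.02·(-105, 6) = (0.1, 0.38)
(a₂, b₂) = (0.1, 0.38) − 0.02·(-30.12, 16.2) = (0.7024, 0.056)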